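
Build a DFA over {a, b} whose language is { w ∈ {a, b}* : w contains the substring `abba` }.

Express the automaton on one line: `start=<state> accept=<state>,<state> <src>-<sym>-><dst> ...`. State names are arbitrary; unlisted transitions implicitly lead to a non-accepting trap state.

Track how much of `abba` has been matched so far: state s0 is no progress, s4 is the absorbing accept state reached once `abba` has occurred. Intermediate states record partial matches; on a mismatch, fall back to the longest reusable overlap.
A 5-state machine:
        a   b  
>  s0   s1  s0 
   s1   s1  s2 
   s2   s1  s3 
   s3   s4  s0 
 * s4   s4  s4 
(> = start, * = accepting)

start=s0 accept=s4 s0-a->s1 s0-b->s0 s1-a->s1 s1-b->s2 s2-a->s1 s2-b->s3 s3-a->s4 s3-b->s0 s4-a->s4 s4-b->s4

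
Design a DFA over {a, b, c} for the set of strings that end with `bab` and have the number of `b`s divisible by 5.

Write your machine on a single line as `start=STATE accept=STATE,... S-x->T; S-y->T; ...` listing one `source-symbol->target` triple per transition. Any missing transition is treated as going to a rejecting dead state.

start=S0; accept=S7; S0-a->S0; S0-b->S1; S0-c->S0; S1-a->S1; S1-b->S2; S1-c->S1; S2-a->S2; S2-b->S3; S2-c->S2; S3-a->S3; S3-b->S4; S3-c->S3; S4-a->S5; S4-b->S0; S4-c->S6; S5-a->S6; S5-b->S7; S5-c->S6; S6-a->S6; S6-b->S0; S6-c->S6; S7-a->S0; S7-b->S1; S7-c->S0

Handle the two conditions separately and then intersect. One (4 states) tracks how much of the suffix `bab` has currently been matched; the other (5 states) tracks the count of `b`s modulo 5. Each combined state is a pair, one component from each; accept when both components accept. After merging equivalent states the machine shrinks.
        a   b   c  
>  S0   S0  S1  S0 
   S1   S1  S2  S1 
   S2   S2  S3  S2 
   S3   S3  S4  S3 
   S4   S5  S0  S6 
   S5   S6  S7  S6 
   S6   S6  S0  S6 
 * S7   S0  S1  S0 
(> = start, * = accepting)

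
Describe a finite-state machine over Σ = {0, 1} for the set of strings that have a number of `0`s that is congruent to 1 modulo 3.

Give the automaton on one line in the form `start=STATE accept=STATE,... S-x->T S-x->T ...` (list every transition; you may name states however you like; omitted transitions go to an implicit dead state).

start=S0 accept=S1 S0-0->S1 S0-1->S0 S1-0->S2 S1-1->S1 S2-0->S0 S2-1->S2

The only thing that matters is how many `0`s have appeared, reduced mod 3. Use one state per residue: S0 for 0, …, S2 for 2. Reading `0` moves to the next residue; anything else stays put. S1 is accepting.
A 3-state machine:
        0   1  
>  S0   S1  S0 
 * S1   S2  S1 
   S2   S0  S2 
(> = start, * = accepting)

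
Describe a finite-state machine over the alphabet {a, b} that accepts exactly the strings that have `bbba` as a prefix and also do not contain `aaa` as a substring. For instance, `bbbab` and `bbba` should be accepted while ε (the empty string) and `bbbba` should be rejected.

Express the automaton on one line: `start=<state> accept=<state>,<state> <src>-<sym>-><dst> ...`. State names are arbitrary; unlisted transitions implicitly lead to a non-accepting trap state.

Run two small machines in parallel and take their product. One (6 states) tracks whether the input so far still matches the prefix `bbba`; the other (4 states) tracks partial matches of the forbidden pattern `aaa`. Each combined state is a pair, one component from each; accept when both components accept. Minimizing collapses redundant product states.
        a   b  
>  S0   S1  S2 
   S1   S1  S1 
   S2   S1  S3 
   S3   S1  S4 
   S4   S5  S1 
 * S5   S6  S7 
 * S6   S1  S7 
 * S7   S5  S7 
(> = start, * = accepting)

start=S0 accept=S5,S6,S7 S0-a->S1 S0-b->S2 S1-a->S1 S1-b->S1 S2-a->S1 S2-b->S3 S3-a->S1 S3-b->S4 S4-a->S5 S4-b->S1 S5-a->S6 S5-b->S7 S6-a->S1 S6-b->S7 S7-a->S5 S7-b->S7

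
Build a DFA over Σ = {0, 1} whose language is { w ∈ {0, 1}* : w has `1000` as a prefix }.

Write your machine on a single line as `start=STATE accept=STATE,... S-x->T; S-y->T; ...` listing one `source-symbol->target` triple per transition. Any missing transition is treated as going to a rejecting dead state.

Walk along `1000` while the input agrees: from S0 take `1` to S1, and so on. Any deviation drops to the rejecting sink S5. Once S4 is reached the prefix is confirmed and every continuation is accepted.
6 states suffice.
        0   1  
>  S0   S5  S1 
   S1   S2  S5 
   S2   S3  S5 
   S3   S4  S5 
 * S4   S4  S4 
   S5   S5  S5 
(> = start, * = accepting)

start=S0; accept=S4; S0-0->S5; S0-1->S1; S1-0->S2; S1-1->S5; S2-0->S3; S2-1->S5; S3-0->S4; S3-1->S5; S4-0->S4; S4-1->S4; S5-0->S5; S5-1->S5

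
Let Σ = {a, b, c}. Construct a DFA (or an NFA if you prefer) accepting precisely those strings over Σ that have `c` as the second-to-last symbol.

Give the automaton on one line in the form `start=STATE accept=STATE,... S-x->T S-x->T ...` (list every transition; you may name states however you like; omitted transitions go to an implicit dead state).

start=q0 accept=q10,q11,q12 q0-a->q1 q0-b->q2 q0-c->q3 q1-a->q4 q1-b->q5 q1-c->q6 q2-a->q7 q2-b->q8 q2-c->q9 q3-a->q10 q3-b->q11 q3-c->q12 q4-a->q4 q4-b->q5 q4-c->q6 q5-a->q7 q5-b->q8 q5-c->q9 q6-a->q10 q6-b->q11 q6-c->q12 q7-a->q4 q7-b->q5 q7-c->q6 q8-a->q7 q8-b->q8 q8-c->q9 q9-a->q10 q9-b->q11 q9-c->q12 q10-a->q4 q10-b->q5 q10-c->q6 q11-a->q7 q11-b->q8 q11-c->q9 q12-a->q10 q12-b->q11 q12-c->q12

A DFA must remember the last 2 symbols (since which symbol is second-to-last isn't known until the input ends). Use one state per possible window of the last ≤2 symbols; accept from those whose window starts with `c`.
          a    b    c  
>  q0     q1   q2   q3 
   q1     q4   q5   q6 
   q2     q7   q8   q9 
   q3    q10  q11  q12 
   q4     q4   q5   q6 
   q5     q7   q8   q9 
   q6    q10  q11  q12 
   q7     q4   q5   q6 
   q8     q7   q8   q9 
   q9    q10  q11  q12 
 * q10    q4   q5   q6 
 * q11    q7   q8   q9 
 * q12   q10  q11  q12 
(> = start, * = accepting)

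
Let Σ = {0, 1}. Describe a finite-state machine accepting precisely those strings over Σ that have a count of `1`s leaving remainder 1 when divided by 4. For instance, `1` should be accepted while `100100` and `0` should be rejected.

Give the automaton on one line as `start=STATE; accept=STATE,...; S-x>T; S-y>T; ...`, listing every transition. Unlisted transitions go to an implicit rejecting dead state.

Keep the running count of `1`s modulo 4: each `1` advances along the cycle q0 → q1 → q2 → q3 → q0 while other symbols loop. Accept at q1.
        0   1  
>  q0   q0  q1 
 * q1   q1  q2 
   q2   q2  q3 
   q3   q3  q0 
(> = start, * = accepting)

start=q0; accept=q1; q0-0>q0; q0-1>q1; q1-0>q1; q1-1>q2; q2-0>q2; q2-1>q3; q3-0>q3; q3-1>q0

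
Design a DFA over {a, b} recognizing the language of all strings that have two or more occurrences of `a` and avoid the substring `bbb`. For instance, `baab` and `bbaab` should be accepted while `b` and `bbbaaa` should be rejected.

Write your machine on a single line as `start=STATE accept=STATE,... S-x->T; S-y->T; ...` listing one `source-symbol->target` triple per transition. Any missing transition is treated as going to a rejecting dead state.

Run two small machines in parallel and take their product. One (4 states) tracks the count of `a`s, saturating at 3; the other (4 states) tracks partial matches of the forbidden pattern `bbb`. Each combined state is a pair, one component from each; accept when both components accept. Minimizing collapses redundant product states.
With 10 states:
        a   b  
>  q0   q1  q2 
   q1   q3  q4 
   q2   q1  q5 
 * q3   q3  q6 
   q4   q3  q7 
   q5   q1  q8 
 * q6   q3  q9 
   q7   q3  q8 
   q8   q8  q8 
 * q9   q3  q8 
(> = start, * = accepting)

start=q0; accept=q3,q6,q9; q0-a->q1; q0-b->q2; q1-a->q3; q1-b->q4; q2-a->q1; q2-b->q5; q3-a->q3; q3-b->q6; q4-a->q3; q4-b->q7; q5-a->q1; q5-b->q8; q6-a->q3; q6-b->q9; q7-a->q3; q7-b->q8; q8-a->q8; q8-b->q8; q9-a->q3; q9-b->q8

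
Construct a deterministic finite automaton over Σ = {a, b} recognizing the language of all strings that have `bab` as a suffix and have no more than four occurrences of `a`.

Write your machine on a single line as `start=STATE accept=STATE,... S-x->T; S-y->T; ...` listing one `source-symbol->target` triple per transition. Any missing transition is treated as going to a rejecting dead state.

Build one automaton per condition and run them in lockstep. The first has 4 states tracking how much of the suffix `bab` has currently been matched; the second has 6 states tracking the count of `a`s, saturating at 5. A product state is a pair (one from each), accepting exactly when both do. Equivalent product states are then merged.
          a    b  
>  s0     s1   s2 
   s1     s3   s4 
   s2     s5   s2 
   s3     s6   s7 
   s4     s8   s4 
   s5     s3   s9 
   s6    s10  s11 
   s7    s12   s7 
   s8     s6  s13 
 * s9     s8   s4 
   s10   s10  s10 
   s11   s14  s11 
   s12   s10  s15 
 * s13   s12   s7 
   s14   s10  s16 
 * s15   s14  s11 
 * s16   s10  s10 
(> = start, * = accepting)

start=s0; accept=s9,s13,s15,s16; s0-a->s1; s0-b->s2; s1-a->s3; s1-b->s4; s2-a->s5; s2-b->s2; s3-a->s6; s3-b->s7; s4-a->s8; s4-b->s4; s5-a->s3; s5-b->s9; s6-a->s10; s6-b->s11; s7-a->s12; s7-b->s7; s8-a->s6; s8-b->s13; s9-a->s8; s9-b->s4; s10-a->s10; s10-b->s10; s11-a->s14; s11-b->s11; s12-a->s10; s12-b->s15; s13-a->s12; s13-b->s7; s14-a->s10; s14-b->s16; s15-a->s14; s15-b->s11; s16-a->s10; s16-b->s10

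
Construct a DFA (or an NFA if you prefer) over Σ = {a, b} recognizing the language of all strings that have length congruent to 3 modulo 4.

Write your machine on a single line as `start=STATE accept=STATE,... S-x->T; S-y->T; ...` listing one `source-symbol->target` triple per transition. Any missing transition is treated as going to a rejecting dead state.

Count input length modulo 4: every symbol advances one step around the cycle q0 → q1 → q2 → q3 → q0. Accept at q3.
With 4 states:
        a   b  
>  q0   q1  q1 
   q1   q2  q2 
   q2   q3  q3 
 * q3   q0  q0 
(> = start, * = accepting)

start=q0; accept=q3; q0-a->q1; q0-b->q1; q1-a->q2; q1-b->q2; q2-a->q3; q2-b->q3; q3-a->q0; q3-b->q0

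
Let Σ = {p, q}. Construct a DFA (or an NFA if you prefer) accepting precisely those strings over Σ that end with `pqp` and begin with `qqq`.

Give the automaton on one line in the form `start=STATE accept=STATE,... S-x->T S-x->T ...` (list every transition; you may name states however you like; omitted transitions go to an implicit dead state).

Handle the two conditions separately and then intersect. The first has 4 states tracking how much of the suffix `pqp` has currently been matched; the second has 5 states tracking whether the input so far still matches the prefix `qqq`. A product state is a pair (one from each), accepting exactly when both do.
An 11-state machine:
          p    q  
>  s0     s1   s2 
   s1     s1   s3 
   s2     s1   s4 
   s3     s5   s6 
   s4     s1   s7 
   s5     s1   s3 
   s6     s1   s6 
   s7     s8   s7 
   s8     s8   s9 
   s9    s10   s7 
 * s10    s8   s9 
(> = start, * = accepting)

start=s0 accept=s10 s0-p->s1 s0-q->s2 s1-p->s1 s1-q->s3 s2-p->s1 s2-q->s4 s3-p->s5 s3-q->s6 s4-p->s1 s4-q->s7 s5-p->s1 s5-q->s3 s6-p->s1 s6-q->s6 s7-p->s8 s7-q->s7 s8-p->s8 s8-q->s9 s9-p->s10 s9-q->s7 s10-p->s8 s10-q->s9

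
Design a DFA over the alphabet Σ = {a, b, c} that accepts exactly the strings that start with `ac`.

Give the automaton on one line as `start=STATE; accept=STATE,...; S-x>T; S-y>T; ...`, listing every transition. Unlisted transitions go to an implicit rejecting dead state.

Walk along `ac` while the input agrees: from S0 take `a` to S1, and so on. Any deviation drops to the rejecting sink S3. Once S2 is reached the prefix is confirmed and every continuation is accepted.
A 4-state machine:
        a   b   c  
>  S0   S1  S3  S3 
   S1   S3  S3  S2 
 * S2   S2  S2  S2 
   S3   S3  S3  S3 
(> = start, * = accepting)

start=S0; accept=S2; S0-a>S1; S0-b>S3; S0-c>S3; S1-a>S3; S1-b>S3; S1-c>S2; S2-a>S2; S2-b>S2; S2-c>S2; S3-a>S3; S3-b>S3; S3-c>S3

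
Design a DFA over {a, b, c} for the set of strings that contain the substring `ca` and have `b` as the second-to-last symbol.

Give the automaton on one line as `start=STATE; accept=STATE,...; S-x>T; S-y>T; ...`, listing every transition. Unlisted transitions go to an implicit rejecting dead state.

start=q0; accept=q16,q17,q18; q0-a>q1; q0-b>q2; q0-c>q3; q1-a>q4; q1-b>q5; q1-c>q6; q2-a>q7; q2-b>q8; q2-c>q9; q3-a>q10; q3-b>q11; q3-c>q12; q4-a>q4; q4-b>q5; q4-c>q6; q5-a>q7; q5-b>q8; q5-c>q9; q6-a>q10; q6-b>q11; q6-c>q12; q7-a>q4; q7-b>q5; q7-c>q6; q8-a>q7; q8-b>q8; q8-c>q9; q9-a>q10; q9-b>q11; q9-c>q12; q10-a>q13; q10-b>q14; q10-c>q15; q11-a>q7; q11-b>q8; q11-c>q9; q12-a>q10; q12-b>q11; q12-c>q12; q13-a>q13; q13-b>q14; q13-c>q15; q14-a>q16; q14-b>q17; q14-c>q18; q15-a>q10; q15-b>q19; q15-c>q20; q16-a>q13; q16-b>q14; q16-c>q15; q17-a>q16; q17-b>q17; q17-c>q18; q18-a>q10; q18-b>q19; q18-c>q20; q19-a>q16; q19-b>q17; q19-c>q18; q20-a>q10; q20-b>q19; q20-c>q20

Handle the two conditions separately and then intersect. The first has 3 states tracking whether and how much of `ca` has been seen; the second has 13 states tracking the last 2 symbols read. A product state is a pair (one from each), accepting exactly when both do.
With 21 states:
          a    b    c  
>  q0     q1   q2   q3 
   q1     q4   q5   q6 
   q2     q7   q8   q9 
   q3    q10  q11  q12 
   q4     q4   q5   q6 
   q5     q7   q8   q9 
   q6    q10  q11  q12 
   q7     q4   q5   q6 
   q8     q7   q8   q9 
   q9    q10  q11  q12 
   q10   q13  q14  q15 
   q11    q7   q8   q9 
   q12   q10  q11  q12 
   q13   q13  q14  q15 
   q14   q16  q17  q18 
   q15   q10  q19  q20 
 * q16   q13  q14  q15 
 * q17   q16  q17  q18 
 * q18   q10  q19  q20 
   q19   q16  q17  q18 
   q20   q10  q19  q20 
(> = start, * = accepting)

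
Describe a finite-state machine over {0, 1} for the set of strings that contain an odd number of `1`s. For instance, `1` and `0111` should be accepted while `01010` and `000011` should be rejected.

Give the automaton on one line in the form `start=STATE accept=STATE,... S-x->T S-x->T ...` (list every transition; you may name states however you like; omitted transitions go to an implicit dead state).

start=s0 accept=s1 s0-0->s0 s0-1->s1 s1-0->s1 s1-1->s0

Keep the running count of `1`s modulo 2: each `1` advances along the cycle s0 → s1 → s0 while other symbols loop. Accept at s1.
A 2-state machine:
        0   1  
>  s0   s0  s1 
 * s1   s1  s0 
(> = start, * = accepting)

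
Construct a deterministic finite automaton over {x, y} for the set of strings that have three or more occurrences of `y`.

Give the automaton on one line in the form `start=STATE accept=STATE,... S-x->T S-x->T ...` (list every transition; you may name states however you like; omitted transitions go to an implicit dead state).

Only the number of `y`s matters, and only up to 4. Make a chain q0 → q1 → q2 → q3 → q4 advanced by each `y` (with q4 absorbing); every other symbol self-loops. The accepting set is {q3, q4}.
With 5 states:
        x   y  
>  q0   q0  q1 
   q1   q1  q2 
   q2   q2  q3 
 * q3   q3  q4 
 * q4   q4  q4 
(> = start, * = accepting)

start=q0 accept=q3,q4 q0-x->q0 q0-y->q1 q1-x->q1 q1-y->q2 q2-x->q2 q2-y->q3 q3-x->q3 q3-y->q4 q4-x->q4 q4-y->q4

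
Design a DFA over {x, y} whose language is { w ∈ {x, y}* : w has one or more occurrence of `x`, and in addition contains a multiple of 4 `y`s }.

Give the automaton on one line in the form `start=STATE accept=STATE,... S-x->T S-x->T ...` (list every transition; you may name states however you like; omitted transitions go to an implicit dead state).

start=q0 accept=q1 q0-x->q1 q0-y->q2 q1-x->q1 q1-y->q3 q2-x->q3 q2-y->q4 q3-x->q3 q3-y->q5 q4-x->q5 q4-y->q6 q5-x->q5 q5-y->q7 q6-x->q7 q6-y->q0 q7-x->q7 q7-y->q1

Build one automaton per condition and run them in lockstep. One (3 states) tracks the count of `x`s, saturating at 2; the other (4 states) tracks the count of `y`s modulo 4. Each combined state is a pair, one component from each; accept when both components accept. Minimizing collapses redundant product states.
8 states suffice.
        x   y  
>  q0   q1  q2 
 * q1   q1  q3 
   q2   q3  q4 
   q3   q3  q5 
   q4   q5  q6 
   q5   q5  q7 
   q6   q7  q0 
   q7   q7  q1 
(> = start, * = accepting)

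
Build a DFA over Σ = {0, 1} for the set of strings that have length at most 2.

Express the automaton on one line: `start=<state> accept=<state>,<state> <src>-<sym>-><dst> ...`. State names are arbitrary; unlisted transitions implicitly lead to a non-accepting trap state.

Count input length up to 3: every symbol moves from s0 toward s3, which means 'more than 2' and absorbs. Accept from {s0, s1, s2}.
        0   1  
>* s0   s1  s1 
 * s1   s2  s2 
 * s2   s3  s3 
   s3   s3  s3 
(> = start, * = accepting)

start=s0 accept=s0,s1,s2 s0-0->s1 s0-1->s1 s1-0->s2 s1-1->s2 s2-0->s3 s2-1->s3 s3-0->s3 s3-1->s3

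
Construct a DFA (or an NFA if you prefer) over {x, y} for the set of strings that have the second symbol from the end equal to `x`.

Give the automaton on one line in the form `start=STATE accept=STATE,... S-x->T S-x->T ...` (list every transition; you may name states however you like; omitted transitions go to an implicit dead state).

Because acceptance depends on a position counted from the end, the machine has to buffer the most recent 2 symbols. Make each state the string of the last up-to-2 symbols read; on input `x` shift the window left and append `x`. Accept when the buffered window has length 2 and begins with `x`.
A 7-state machine:
        x   y  
>  s0   s1  s2 
   s1   s3  s4 
   s2   s5  s6 
 * s3   s3  s4 
 * s4   s5  s6 
   s5   s3  s4 
   s6   s5  s6 
(> = start, * = accepting)

start=s0 accept=s3,s4 s0-x->s1 s0-y->s2 s1-x->s3 s1-y->s4 s2-x->s5 s2-y->s6 s3-x->s3 s3-y->s4 s4-x->s5 s4-y->s6 s5-x->s3 s5-y->s4 s6-x->s5 s6-y->s6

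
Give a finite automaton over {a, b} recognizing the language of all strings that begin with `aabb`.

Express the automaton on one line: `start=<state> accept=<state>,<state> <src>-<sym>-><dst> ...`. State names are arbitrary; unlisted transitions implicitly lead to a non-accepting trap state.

Check the first 4 symbols one by one: S0 through S3 record how many have matched `aabb` so far; any wrong symbol goes to the dead state S5. After all 4 match we enter the accepting sink S4.
With 6 states:
        a   b  
>  S0   S1  S5 
   S1   S2  S5 
   S2   S5  S3 
   S3   S5  S4 
 * S4   S4  S4 
   S5   S5  S5 
(> = start, * = accepting)

start=S0 accept=S4 S0-a->S1 S0-b->S5 S1-a->S2 S1-b->S5 S2-a->S5 S2-b->S3 S3-a->S5 S3-b->S4 S4-a->S4 S4-b->S4 S5-a->S5 S5-b->S5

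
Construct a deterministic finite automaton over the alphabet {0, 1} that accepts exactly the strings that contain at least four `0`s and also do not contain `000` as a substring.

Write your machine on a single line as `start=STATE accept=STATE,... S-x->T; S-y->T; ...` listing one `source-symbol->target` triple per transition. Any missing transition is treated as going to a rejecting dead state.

Run two small machines in parallel and take their product. The first has 6 states tracking the count of `0`s, saturating at 5; the second has 4 states tracking partial matches of the forbidden pattern `000`. A product state is a pair (one from each), accepting exactly when both do. Equivalent product states are then merged.
       0  1 
>  A   B  A 
   B   C  D 
   C   E  F 
   D   G  D 
   E   E  E 
   F   H  F 
   G   I  F 
   H   J  K 
   I   E  K 
 * J   E  L 
   K   M  K 
 * L   M  L 
 * M   J  L 
(> = start, * = accepting)

start=A; accept=J,L,M; A-0->B; A-1->A; B-0->C; B-1->D; C-0->E; C-1->F; D-0->G; D-1->D; E-0->E; E-1->E; F-0->H; F-1->F; G-0->I; G-1->F; H-0->J; H-1->K; I-0->E; I-1->K; J-0->E; J-1->L; K-0->M; K-1->K; L-0->M; L-1->L; M-0->J; M-1->L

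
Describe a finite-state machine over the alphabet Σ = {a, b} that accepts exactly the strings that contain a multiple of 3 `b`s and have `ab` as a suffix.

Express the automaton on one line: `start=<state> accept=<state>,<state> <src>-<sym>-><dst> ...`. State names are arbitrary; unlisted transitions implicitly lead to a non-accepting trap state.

start=S0 accept=S4 S0-a->S0 S0-b->S1 S1-a->S1 S1-b->S2 S2-a->S3 S2-b->S0 S3-a->S3 S3-b->S4 S4-a->S0 S4-b->S1

Build one automaton per condition and run them in lockstep. The first has 3 states tracking the count of `b`s modulo 3; the second has 3 states tracking how much of the suffix `ab` has currently been matched. A product state is a pair (one from each), accepting exactly when both do. Equivalent product states are then merged.
With 5 states:
        a   b  
>  S0   S0  S1 
   S1   S1  S2 
   S2   S3  S0 
   S3   S3  S4 
 * S4   S0  S1 
(> = start, * = accepting)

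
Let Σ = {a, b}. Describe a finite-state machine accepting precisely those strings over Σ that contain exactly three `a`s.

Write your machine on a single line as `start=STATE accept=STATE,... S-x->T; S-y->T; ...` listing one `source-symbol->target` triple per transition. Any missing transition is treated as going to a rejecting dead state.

Count `a`s, saturating at 4: states q0 through q3 mean 0 through 3 `a`s seen; q4 means more than 3. Each `a` increments (capped at q4); other symbols loop. Accept from {q3}.
With 5 states:
        a   b  
>  q0   q1  q0 
   q1   q2  q1 
   q2   q3  q2 
 * q3   q4  q3 
   q4   q4  q4 
(> = start, * = accepting)

start=q0; accept=q3; q0-a->q1; q0-b->q0; q1-a->q2; q1-b->q1; q2-a->q3; q2-b->q2; q3-a->q4; q3-b->q3; q4-a->q4; q4-b->q4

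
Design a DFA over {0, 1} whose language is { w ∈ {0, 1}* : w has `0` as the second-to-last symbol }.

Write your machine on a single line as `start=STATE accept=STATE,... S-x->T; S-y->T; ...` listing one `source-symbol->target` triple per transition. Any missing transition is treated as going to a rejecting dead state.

start=A; accept=D,E; A-0->B; A-1->C; B-0->D; B-1->E; C-0->F; C-1->G; D-0->D; D-1->E; E-0->F; E-1->G; F-0->D; F-1->E; G-0->F; G-1->G

Because acceptance depends on a position counted from the end, the machine has to buffer the most recent 2 symbols. Make each state the string of the last up-to-2 symbols read; on input `x` shift the window left and append `x`. Accept when the buffered window has length 2 and begins with `0`.
7 states suffice.
       0  1 
>  A   B  C 
   B   D  E 
   C   F  G 
 * D   D  E 
 * E   F  G 
   F   D  E 
   G   F  G 
(> = start, * = accepting)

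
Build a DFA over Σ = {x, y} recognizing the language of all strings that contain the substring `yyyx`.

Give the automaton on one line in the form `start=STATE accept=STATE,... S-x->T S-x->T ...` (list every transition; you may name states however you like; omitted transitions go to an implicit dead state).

Track how much of `yyyx` has been matched so far: state A is no progress, E is the absorbing accept state reached once `yyyx` has occurred. Intermediate states record partial matches; on a mismatch, fall back to the longest reusable overlap.
With 5 states:
       x  y 
>  A   A  B 
   B   A  C 
   C   A  D 
   D   E  D 
 * E   E  E 
(> = start, * = accepting)

start=A accept=E A-x->A A-y->B B-x->A B-y->C C-x->A C-y->D D-x->E D-y->D E-x->E E-y->E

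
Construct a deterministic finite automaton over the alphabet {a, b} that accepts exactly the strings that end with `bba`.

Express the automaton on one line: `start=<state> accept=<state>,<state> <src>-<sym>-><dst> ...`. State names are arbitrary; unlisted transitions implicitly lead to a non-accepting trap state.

start=q0 accept=q3 q0-a->q0 q0-b->q1 q1-a->q0 q1-b->q2 q2-a->q3 q2-b->q2 q3-a->q0 q3-b->q1

Remember how much of `bba` the current input suffix matches. State q0 means no match yet; q1 means the last symbol is `b`; q2 means the last 2 symbols are `bb`; q3 means the last 3 symbols are `bba`. Only q3 accepts. On a mismatch, fall back to the longest proper suffix that is still a prefix of `bba`.
        a   b  
>  q0   q0  q1 
   q1   q0  q2 
   q2   q3  q2 
 * q3   q0  q1 
(> = start, * = accepting)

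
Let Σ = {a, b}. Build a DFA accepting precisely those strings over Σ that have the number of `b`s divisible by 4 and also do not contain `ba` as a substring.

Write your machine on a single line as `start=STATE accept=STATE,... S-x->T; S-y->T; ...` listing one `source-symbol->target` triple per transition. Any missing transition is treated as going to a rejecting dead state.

start=q0; accept=q0,q5; q0-a->q0; q0-b->q1; q1-a->q2; q1-b->q3; q2-a->q2; q2-b->q2; q3-a->q2; q3-b->q4; q4-a->q2; q4-b->q5; q5-a->q2; q5-b->q1

Run two small machines in parallel and take their product. The first has 4 states tracking the count of `b`s modulo 4; the second has 3 states tracking partial matches of the forbidden pattern `ba`. A product state is a pair (one from each), accepting exactly when both do. After merging equivalent states the machine shrinks.
6 states suffice.
        a   b  
>* q0   q0  q1 
   q1   q2  q3 
   q2   q2  q2 
   q3   q2  q4 
   q4   q2  q5 
 * q5   q2  q1 
(> = start, * = accepting)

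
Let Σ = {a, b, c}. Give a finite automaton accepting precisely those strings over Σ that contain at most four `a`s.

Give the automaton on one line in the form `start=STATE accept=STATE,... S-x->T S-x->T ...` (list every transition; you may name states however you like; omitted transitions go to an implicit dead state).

Count `a`s, saturating at 5: states s0 through s4 mean 0 through 4 `a`s seen; s5 means more than 4. Each `a` increments (capped at s5); other symbols loop. Accept from {s0, s1, s2, s3, s4}.
6 states suffice.
        a   b   c  
>* s0   s1  s0  s0 
 * s1   s2  s1  s1 
 * s2   s3  s2  s2 
 * s3   s4  s3  s3 
 * s4   s5  s4  s4 
   s5   s5  s5  s5 
(> = start, * = accepting)

start=s0 accept=s0,s1,s2,s3,s4 s0-a->s1 s0-b->s0 s0-c->s0 s1-a->s2 s1-b->s1 s1-c->s1 s2-a->s3 s2-b->s2 s2-c->s2 s3-a->s4 s3-b->s3 s3-c->s3 s4-a->s5 s4-b->s4 s4-c->s4 s5-a->s5 s5-b->s5 s5-c->s5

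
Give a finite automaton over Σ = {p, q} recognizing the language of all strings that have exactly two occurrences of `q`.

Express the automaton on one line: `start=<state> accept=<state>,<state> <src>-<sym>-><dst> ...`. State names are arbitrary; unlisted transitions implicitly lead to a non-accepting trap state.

start=s0 accept=s2 s0-p->s0 s0-q->s1 s1-p->s1 s1-q->s2 s2-p->s2 s2-q->s3 s3-p->s3 s3-q->s3

Only the number of `q`s matters, and only up to 3. Make a chain s0 → s1 → s2 → s3 advanced by each `q` (with s3 absorbing); every other symbol self-loops. The accepting set is {s2}.
With 4 states:
        p   q  
>  s0   s0  s1 
   s1   s1  s2 
 * s2   s2  s3 
   s3   s3  s3 
(> = start, * = accepting)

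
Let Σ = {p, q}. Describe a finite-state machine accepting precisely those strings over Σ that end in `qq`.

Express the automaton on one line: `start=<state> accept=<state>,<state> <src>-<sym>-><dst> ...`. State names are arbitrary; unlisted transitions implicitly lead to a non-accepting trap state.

Remember how much of `qq` the current input suffix matches. State s0 means no match yet; s1 means the last symbol is `q`; s2 means the last 2 symbols are `qq`. Only s2 accepts. On a mismatch, fall back to the longest proper suffix that is still a prefix of `qq`.
With 3 states:
        p   q  
>  s0   s0  s1 
   s1   s0  s2 
 * s2   s0  s2 
(> = start, * = accepting)

start=s0 accept=s2 s0-p->s0 s0-q->s1 s1-p->s0 s1-q->s2 s2-p->s0 s2-q->s2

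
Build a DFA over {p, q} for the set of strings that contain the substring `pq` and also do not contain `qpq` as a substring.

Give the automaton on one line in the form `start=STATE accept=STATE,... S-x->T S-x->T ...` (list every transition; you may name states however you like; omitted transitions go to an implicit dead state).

Build one automaton per condition and run them in lockstep. The first has 3 states tracking whether and how much of `pq` has been seen; the second has 4 states tracking partial matches of the forbidden pattern `qpq`. A product state is a pair (one from each), accepting exactly when both do.
An 8-state machine:
       p  q 
>  A   B  C 
   B   B  D 
   C   E  C 
 * D   F  D 
   E   B  G 
 * F   H  G 
   G   G  G 
 * H   H  D 
(> = start, * = accepting)

start=A accept=D,F,H A-p->B A-q->C B-p->B B-q->D C-p->E C-q->C D-p->F D-q->D E-p->B E-q->G F-p->H F-q->G G-p->G G-q->G H-p->H H-q->D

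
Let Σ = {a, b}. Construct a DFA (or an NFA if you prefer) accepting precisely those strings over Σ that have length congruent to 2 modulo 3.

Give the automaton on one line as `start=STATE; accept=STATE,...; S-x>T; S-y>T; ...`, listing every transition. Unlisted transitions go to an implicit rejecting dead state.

start=q0; accept=q2; q0-a>q1; q0-b>q1; q1-a>q2; q1-b>q2; q2-a>q0; q2-b>q0

Count input length modulo 3: every symbol advances one step around the cycle q0 → q1 → q2 → q0. Accept at q2.
A 3-state machine:
        a   b  
>  q0   q1  q1 
   q1   q2  q2 
 * q2   q0  q0 
(> = start, * = accepting)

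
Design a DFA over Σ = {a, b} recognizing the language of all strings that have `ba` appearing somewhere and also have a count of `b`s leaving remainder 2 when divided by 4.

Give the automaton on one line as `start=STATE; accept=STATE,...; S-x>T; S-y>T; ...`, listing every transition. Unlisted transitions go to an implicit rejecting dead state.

start=S0; accept=S4; S0-a>S0; S0-b>S1; S1-a>S2; S1-b>S3; S2-a>S2; S2-b>S4; S3-a>S4; S3-b>S5; S4-a>S4; S4-b>S6; S5-a>S6; S5-b>S7; S6-a>S6; S6-b>S8; S7-a>S8; S7-b>S1; S8-a>S8; S8-b>S2

Run two small machines in parallel and take their product. One (3 states) tracks whether and how much of `ba` has been seen; the other (4 states) tracks the count of `b`s modulo 4. Each combined state is a pair, one component from each; accept when both components accept.
9 states suffice.
        a   b  
>  S0   S0  S1 
   S1   S2  S3 
   S2   S2  S4 
   S3   S4  S5 
 * S4   S4  S6 
   S5   S6  S7 
   S6   S6  S8 
   S7   S8  S1 
   S8   S8  S2 
(> = start, * = accepting)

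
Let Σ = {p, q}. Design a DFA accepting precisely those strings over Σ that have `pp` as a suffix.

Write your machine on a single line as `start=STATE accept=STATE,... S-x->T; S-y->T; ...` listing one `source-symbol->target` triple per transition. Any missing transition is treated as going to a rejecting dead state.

Remember how much of `pp` the current input suffix matches. State S0 means no match yet; S1 means the last symbol is `p`; S2 means the last 2 symbols are `pp`. Only S2 accepts. On a mismatch, fall back to the longest proper suffix that is still a prefix of `pp`.
With 3 states:
        p   q  
>  S0   S1  S0 
   S1   S2  S0 
 * S2   S2  S0 
(> = start, * = accepting)

start=S0; accept=S2; S0-p->S1; S0-q->S0; S1-p->S2; S1-q->S0; S2-p->S2; S2-q->S0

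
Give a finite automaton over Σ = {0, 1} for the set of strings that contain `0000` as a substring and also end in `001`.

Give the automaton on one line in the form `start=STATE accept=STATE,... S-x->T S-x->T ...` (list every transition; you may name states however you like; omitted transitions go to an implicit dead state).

Run two small machines in parallel and take their product. The first has 5 states tracking whether and how much of `0000` has been seen; the second has 4 states tracking how much of the suffix `001` has currently been matched. A product state is a pair (one from each), accepting exactly when both do. Equivalent product states are then merged.
With 8 states:
       0  1 
>  A   B  A 
   B   C  A 
   C   D  A 
   D   E  A 
   E   E  F 
 * F   G  H 
   G   E  H 
   H   G  H 
(> = start, * = accepting)

start=A accept=F A-0->B A-1->A B-0->C B-1->A C-0->D C-1->A D-0->E D-1->A E-0->E E-1->F F-0->G F-1->H G-0->E G-1->H H-0->G H-1->H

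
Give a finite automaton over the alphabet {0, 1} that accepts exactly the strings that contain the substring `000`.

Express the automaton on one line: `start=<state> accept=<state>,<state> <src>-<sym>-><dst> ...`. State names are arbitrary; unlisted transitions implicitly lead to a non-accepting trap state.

Track how much of `000` has been matched so far: state S0 is no progress, S3 is the absorbing accept state reached once `000` has occurred. Intermediate states record partial matches; on a mismatch, fall back to the longest reusable overlap.
A 4-state machine:
        0   1  
>  S0   S1  S0 
   S1   S2  S0 
   S2   S3  S0 
 * S3   S3  S3 
(> = start, * = accepting)

start=S0 accept=S3 S0-0->S1 S0-1->S0 S1-0->S2 S1-1->S0 S2-0->S3 S2-1->S0 S3-0->S3 S3-1->S3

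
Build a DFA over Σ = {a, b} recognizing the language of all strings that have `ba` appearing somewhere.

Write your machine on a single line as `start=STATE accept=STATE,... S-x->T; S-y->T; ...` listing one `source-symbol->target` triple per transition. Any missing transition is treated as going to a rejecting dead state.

States S0..S1 record the length of the longest prefix of `ba` that matches the current input suffix. Reaching S2 means `ba` has been seen, and we stay there forever. Accept from S2.
        a   b  
>  S0   S0  S1 
   S1   S2  S1 
 * S2   S2  S2 
(> = start, * = accepting)

start=S0; accept=S2; S0-a->S0; S0-b->S1; S1-a->S2; S1-b->S1; S2-a->S2; S2-b->S2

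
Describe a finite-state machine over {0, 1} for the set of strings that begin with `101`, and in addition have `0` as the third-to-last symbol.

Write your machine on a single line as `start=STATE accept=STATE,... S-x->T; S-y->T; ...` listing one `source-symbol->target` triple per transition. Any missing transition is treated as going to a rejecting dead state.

start=q0; accept=q16,q17,q21,q22; q0-0->q1; q0-1->q2; q1-0->q3; q1-1->q4; q2-0->q5; q2-1->q6; q3-0->q7; q3-1->q8; q4-0->q9; q4-1->q10; q5-0->q11; q5-1->q12; q6-0->q13; q6-1->q14; q7-0->q7; q7-1->q8; q8-0->q9; q8-1->q10; q9-0->q11; q9-1->q15; q10-0->q13; q10-1->q14; q11-0->q7; q11-1->q8; q12-0->q16; q12-1->q17; q13-0->q11; q13-1->q15; q14-0->q13; q14-1->q14; q15-0->q9; q15-1->q10; q16-0->q18; q16-1->q12; q17-0->q19; q17-1->q20; q18-0->q21; q18-1->q22; q19-0->q18; q19-1->q12; q20-0->q19; q20-1->q20; q21-0->q21; q21-1->q22; q22-0->q16; q22-1->q17

Handle the two conditions separately and then intersect. One (5 states) tracks whether the input so far still matches the prefix `101`; the other (15 states) tracks the last 3 symbols read. Each combined state is a pair, one component from each; accept when both components accept.
          0    1  
>  q0     q1   q2 
   q1     q3   q4 
   q2     q5   q6 
   q3     q7   q8 
   q4     q9  q10 
   q5    q11  q12 
   q6    q13  q14 
   q7     q7   q8 
   q8     q9  q10 
   q9    q11  q15 
   q10   q13  q14 
   q11    q7   q8 
   q12   q16  q17 
   q13   q11  q15 
   q14   q13  q14 
   q15    q9  q10 
 * q16   q18  q12 
 * q17   q19  q20 
   q18   q21  q22 
   q19   q18  q12 
   q20   q19  q20 
 * q21   q21  q22 
 * q22   q16  q17 
(> = start, * = accepting)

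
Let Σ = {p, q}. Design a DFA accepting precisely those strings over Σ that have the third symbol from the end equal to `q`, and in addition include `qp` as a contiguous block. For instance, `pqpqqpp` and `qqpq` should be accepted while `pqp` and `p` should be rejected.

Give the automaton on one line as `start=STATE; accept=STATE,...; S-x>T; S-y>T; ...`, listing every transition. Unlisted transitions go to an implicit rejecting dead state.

start=A; accept=L,M,N,S; A-p>B; A-q>C; B-p>D; B-q>E; C-p>F; C-q>G; D-p>H; D-q>I; E-p>J; E-q>K; F-p>L; F-q>M; G-p>N; G-q>O; H-p>H; H-q>I; I-p>J; I-q>K; J-p>L; J-q>M; K-p>N; K-q>O; L-p>P; L-q>Q; M-p>J; M-q>R; N-p>L; N-q>M; O-p>N; O-q>O; P-p>P; P-q>Q; Q-p>J; Q-q>R; R-p>N; R-q>S; S-p>N; S-q>S

Build one automaton per condition and run them in lockstep. One (15 states) tracks the last 3 symbols read; the other (3 states) tracks whether and how much of `qp` has been seen. Each combined state is a pair, one component from each; accept when both components accept.
19 states suffice.
       p  q 
>  A   B  C 
   B   D  E 
   C   F  G 
   D   H  I 
   E   J  K 
   F   L  M 
   G   N  O 
   H   H  I 
   I   J  K 
   J   L  M 
   K   N  O 
 * L   P  Q 
 * M   J  R 
 * N   L  M 
   O   N  O 
   P   P  Q 
   Q   J  R 
   R   N  S 
 * S   N  S 
(> = start, * = accepting)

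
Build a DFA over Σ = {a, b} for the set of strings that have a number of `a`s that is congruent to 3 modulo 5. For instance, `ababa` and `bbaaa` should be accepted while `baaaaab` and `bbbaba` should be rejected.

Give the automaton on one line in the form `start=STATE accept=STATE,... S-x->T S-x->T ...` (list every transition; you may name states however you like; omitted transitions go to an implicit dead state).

The only thing that matters is how many `a`s have appeared, reduced mod 5. Use one state per residue: q0 for 0, …, q4 for 4. Reading `a` moves to the next residue; anything else stays put. q3 is accepting.
With 5 states:
        a   b  
>  q0   q1  q0 
   q1   q2  q1 
   q2   q3  q2 
 * q3   q4  q3 
   q4   q0  q4 
(> = start, * = accepting)

start=q0 accept=q3 q0-a->q1 q0-b->q0 q1-a->q2 q1-b->q1 q2-a->q3 q2-b->q2 q3-a->q4 q3-b->q3 q4-a->q0 q4-b->q4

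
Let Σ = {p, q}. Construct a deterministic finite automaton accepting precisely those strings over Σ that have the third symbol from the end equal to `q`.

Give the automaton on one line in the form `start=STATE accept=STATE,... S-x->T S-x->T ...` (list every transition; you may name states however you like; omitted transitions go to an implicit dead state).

A DFA must remember the last 3 symbols (since which symbol is third-to-last isn't known until the input ends). Use one state per possible window of the last ≤3 symbols; accept from those whose window starts with `q`.
A 15-state machine:
          p    q  
>  S0     S1   S2 
   S1     S3   S4 
   S2     S5   S6 
   S3     S7   S8 
   S4     S9  S10 
   S5    S11  S12 
   S6    S13  S14 
   S7     S7   S8 
   S8     S9  S10 
   S9    S11  S12 
   S10   S13  S14 
 * S11    S7   S8 
 * S12    S9  S10 
 * S13   S11  S12 
 * S14   S13  S14 
(> = start, * = accepting)

start=S0 accept=S11,S12,S13,S14 S0-p->S1 S0-q->S2 S1-p->S3 S1-q->S4 S2-p->S5 S2-q->S6 S3-p->S7 S3-q->S8 S4-p->S9 S4-q->S10 S5-p->S11 S5-q->S12 S6-p->S13 S6-q->S14 S7-p->S7 S7-q->S8 S8-p->S9 S8-q->S10 S9-p->S11 S9-q->S12 S10-p->S13 S10-q->S14 S11-p->S7 S11-q->S8 S12-p->S9 S12-q->S10 S13-p->S11 S13-q->S12 S14-p->S13 S14-q->S14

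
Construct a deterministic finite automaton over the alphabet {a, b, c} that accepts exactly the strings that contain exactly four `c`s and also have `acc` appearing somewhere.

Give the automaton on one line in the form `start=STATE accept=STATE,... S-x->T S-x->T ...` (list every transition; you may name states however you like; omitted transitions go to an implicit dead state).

Run two small machines in parallel and take their product. The first has 6 states tracking the count of `c`s, saturating at 5; the second has 4 states tracking whether and how much of `acc` has been seen. A product state is a pair (one from each), accepting exactly when both do. Equivalent product states are then merged.
          a    b    c  
>  S0     S1   S0   S2 
   S1     S1   S0   S3 
   S2     S4   S2   S5 
   S3     S4   S2   S6 
   S4     S4   S2   S7 
   S5     S8   S5   S9 
   S6     S6   S6  S10 
   S7     S8   S5  S10 
   S8     S8   S5  S11 
   S9     S9   S9   S9 
   S10   S10  S10  S12 
   S11    S9   S9  S12 
 * S12   S12  S12   S9 
(> = start, * = accepting)

start=S0 accept=S12 S0-a->S1 S0-b->S0 S0-c->S2 S1-a->S1 S1-b->S0 S1-c->S3 S2-a->S4 S2-b->S2 S2-c->S5 S3-a->S4 S3-b->S2 S3-c->S6 S4-a->S4 S4-b->S2 S4-c->S7 S5-a->S8 S5-b->S5 S5-c->S9 S6-a->S6 S6-b->S6 S6-c->S10 S7-a->S8 S7-b->S5 S7-c->S10 S8-a->S8 S8-b->S5 S8-c->S11 S9-a->S9 S9-b->S9 S9-c->S9 S10-a->S10 S10-b->S10 S10-c->S12 S11-a->S9 S11-b->S9 S11-c->S12 S12-a->S12 S12-b->S12 S12-c->S9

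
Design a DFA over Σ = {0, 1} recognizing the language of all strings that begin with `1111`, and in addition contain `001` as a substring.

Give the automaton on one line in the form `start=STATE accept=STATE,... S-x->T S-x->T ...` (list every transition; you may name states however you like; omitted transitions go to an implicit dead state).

start=q0 accept=q8 q0-0->q1 q0-1->q2 q1-0->q1 q1-1->q1 q2-0->q1 q2-1->q3 q3-0->q1 q3-1->q4 q4-0->q1 q4-1->q5 q5-0->q6 q5-1->q5 q6-0->q7 q6-1->q5 q7-0->q7 q7-1->q8 q8-0->q8 q8-1->q8

Build one automaton per condition and run them in lockstep. The first has 6 states tracking whether the input so far still matches the prefix `1111`; the second has 4 states tracking whether and how much of `001` has been seen. A product state is a pair (one from each), accepting exactly when both do. After merging equivalent states the machine shrinks.
With 9 states:
        0   1  
>  q0   q1  q2 
   q1   q1  q1 
   q2   q1  q3 
   q3   q1  q4 
   q4   q1  q5 
   q5   q6  q5 
   q6   q7  q5 
   q7   q7  q8 
 * q8   q8  q8 
(> = start, * = accepting)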